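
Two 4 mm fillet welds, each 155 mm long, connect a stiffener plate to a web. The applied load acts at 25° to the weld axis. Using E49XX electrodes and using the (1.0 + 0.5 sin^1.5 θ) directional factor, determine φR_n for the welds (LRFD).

E49XX → F_EXX = 490 MPa.
t_e = 0.707 × 4 = 2.828 mm; A_we = 2.828 × 310 = 876.7 mm².
Directional factor: 1.0 + 0.5 sin^1.5(25°) = 1.137.
F_nw = 0.6 × 490 × 1.137 = 334.4 MPa.
φR_n = 0.75 × 334.4 × 876.7 × 10⁻³ = 219.9 kN.

φR_n ≈ 220 kN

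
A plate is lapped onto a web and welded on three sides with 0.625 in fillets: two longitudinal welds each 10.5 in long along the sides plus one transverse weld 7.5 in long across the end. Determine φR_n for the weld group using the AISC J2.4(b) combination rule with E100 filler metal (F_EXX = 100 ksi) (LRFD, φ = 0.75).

φR_n ≈ 579 kip

t_e = 0.707 × 0.625 = 0.4419 in.
R_nwl = 0.6 × 100 × 0.4419 × 21 = 556.8 kip (longitudinal, 2 welds).
R_nwt = 0.6 × 100 × 0.4419 × 7.5 = 198.8 kip (transverse, base value).
(i) R_nwl + R_nwt = 755.6 kip; (ii) 0.85 R_nwl + 1.5 R_nwt = 771.5 kip.
R_n = max = 771.5 kip [governs: (ii)]; φR_n = 578.6 kip.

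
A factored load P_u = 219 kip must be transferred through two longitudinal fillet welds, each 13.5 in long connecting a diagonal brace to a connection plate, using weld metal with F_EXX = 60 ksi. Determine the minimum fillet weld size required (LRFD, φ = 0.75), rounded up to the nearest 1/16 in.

w = 7/16 in

Total weld length L = 27 in.
Required throat t_e = P_u / (φ × 0.6 F_EXX × L) = 219 / (0.75 × 0.6 × 60 × 27) = 0.3004 in.
Required leg w = t_e / 0.707 = 0.4249 in → use 7/16 in.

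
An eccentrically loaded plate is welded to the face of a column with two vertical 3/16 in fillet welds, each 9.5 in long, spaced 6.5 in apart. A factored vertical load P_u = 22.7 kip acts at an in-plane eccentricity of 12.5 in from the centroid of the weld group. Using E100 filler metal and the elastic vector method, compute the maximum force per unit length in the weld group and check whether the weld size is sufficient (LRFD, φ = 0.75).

f_max ≈ 5.52 kip/in; adequate

E100XX → F_EXX = 100 ksi.
Total weld length L_w = 19 in. Treat welds as unit-width lines.
Polar moment about centroid: J = 2[d³/12 + d(b/2)²] = 2[9.5³/12 + 9.5×3.25²] = 343.6 in³.
Direct shear f_v = P/L_w = 22.7 / 19 = 1.195 kip/in (vertical).
Torsion M = P·e = 22.7 × 12.5 = 283.75 kip·in.
Critical point at (x, y) = (3.25, 4.75) from centroid. f_tx = M·y/J = 3.923 kip/in; f_ty = M·x/J = 2.684 kip/in.
Resultant f_max = √[f_tx² + (f_v + f_ty)²] = √[3.923² + (1.195 + 2.684)²] = 5.517 kip/in.
Capacity per unit length: φr_n = 0.75 × 0.6 × 100 × (0.707 × 0.1875) = 5.965 kip/in.
5.517 ≤ 5.965 → adequate.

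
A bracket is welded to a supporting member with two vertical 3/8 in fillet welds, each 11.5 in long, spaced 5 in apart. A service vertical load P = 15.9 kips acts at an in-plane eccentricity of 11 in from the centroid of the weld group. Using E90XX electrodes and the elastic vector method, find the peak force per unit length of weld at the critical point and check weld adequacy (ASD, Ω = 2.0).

f_max ≈ 3.1 kip/in; adequate

E90XX → F_EXX = 90 ksi.
Total weld length L_w = 23 in. Treat welds as unit-width lines.
Polar moment about centroid: J = 2[d³/12 + d(b/2)²] = 2[11.5³/12 + 11.5×2.5²] = 397.2 in³.
Direct shear f_v = P/L_w = 15.9 / 23 = 0.6913 kip/in (vertical).
Torsion M = P·e = 15.9 × 11 = 174.9 kip·in.
Critical point at (x, y) = (2.5, 5.75) from centroid. f_tx = M·y/J = 2.532 kip/in; f_ty = M·x/J = 1.101 kip/in.
Resultant f_max = √[f_tx² + (f_v + f_ty)²] = √[2.532² + (0.6913 + 1.101)²] = 3.102 kip/in.
Capacity per unit length: r_n/Ω = (1/2.0) × 0.6 × 90 × (0.707 × 0.375) = 7.158 kip/in.
3.102 ≤ 7.158 → adequate.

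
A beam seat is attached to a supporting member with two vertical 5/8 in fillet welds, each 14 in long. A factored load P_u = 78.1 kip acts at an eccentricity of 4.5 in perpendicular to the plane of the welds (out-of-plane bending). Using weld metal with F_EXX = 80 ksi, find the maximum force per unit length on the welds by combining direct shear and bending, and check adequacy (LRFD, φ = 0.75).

L_w = 2 × 14 = 28 in; section modulus (unit throat) S = 2 × L²/6 = 65.33 in².
Direct shear f_v = P/L_w = 78.1/28 = 2.789 kip/in.
Moment M = P × e = 78.1 × 4.5 = 351.45 kip·in; bending f_b = M/S = 5.379 kip/in.
f_max = √(f_v² + f_b²) = √(2.789² + 5.379²) = 6.059 kip/in.
φr_n = 0.75 × 0.6 × 80 × (0.707 × 0.625) = 15.91 kip/in → adequate.

f_max ≈ 6.06 kip/in; adequate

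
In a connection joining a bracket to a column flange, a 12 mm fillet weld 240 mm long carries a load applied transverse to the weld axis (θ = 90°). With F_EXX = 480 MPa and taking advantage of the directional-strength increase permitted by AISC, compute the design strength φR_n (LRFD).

φR_n ≈ 660 kN

t_e = 0.707 × 12 = 8.484 mm; A_we = 8.484 × 240 = 2036 mm².
Directional factor: 1.0 + 0.5 sin^1.5(90°) = 1.5.
F_nw = 0.6 × 480 × 1.5 = 432 MPa.
φR_n = 0.75 × 432 × 2036 × 10⁻³ = 659.7 kN.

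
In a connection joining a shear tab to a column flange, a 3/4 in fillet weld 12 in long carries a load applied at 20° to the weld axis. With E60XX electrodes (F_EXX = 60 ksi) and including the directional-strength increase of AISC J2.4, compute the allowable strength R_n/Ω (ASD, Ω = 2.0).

R_n/Ω ≈ 126 kips

t_e = 0.707 × 0.75 = 0.5302 in; A_we = 0.5302 × 12 = 6.363 in².
Directional factor: 1.0 + 0.5 sin^1.5(20°) = 1.1.
F_nw = 0.6 × 60 × 1.1 = 39.6 ksi.
R_n/Ω = (39.6 × 6.363) / 2.0 = 126 kips.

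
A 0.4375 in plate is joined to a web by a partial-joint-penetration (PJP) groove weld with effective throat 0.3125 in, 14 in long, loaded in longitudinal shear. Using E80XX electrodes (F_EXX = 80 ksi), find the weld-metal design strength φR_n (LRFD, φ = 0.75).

φR_n ≈ 158 kip

Effective throat (given) t_e = 0.3125 in.
A_we = 0.3125 × 14 = 4.375 in².
F_nw = 0.6 F_EXX = 48 ksi.
φR_n = 0.75 × 48 × 4.375 = 157.5 kip.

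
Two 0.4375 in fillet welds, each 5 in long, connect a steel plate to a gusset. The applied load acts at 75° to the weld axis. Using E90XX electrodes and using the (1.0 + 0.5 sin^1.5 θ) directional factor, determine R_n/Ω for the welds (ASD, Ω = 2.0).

E90XX → F_EXX = 90 ksi.
t_e = 0.707 × 0.4375 = 0.3093 in; A_we = 0.3093 × 10 = 3.093 in².
Directional factor: 1.0 + 0.5 sin^1.5(75°) = 1.475.
F_nw = 0.6 × 90 × 1.475 = 79.63 ksi.
R_n/Ω = (79.63 × 3.093) / 2.0 = 123.2 kips.

R_n/Ω ≈ 123 kips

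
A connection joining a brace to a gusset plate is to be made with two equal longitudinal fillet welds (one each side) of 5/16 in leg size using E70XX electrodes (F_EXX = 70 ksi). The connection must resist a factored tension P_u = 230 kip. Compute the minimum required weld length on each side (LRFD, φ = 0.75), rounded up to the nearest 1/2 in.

L = 17 in on each side

Throat t_e = 0.707 × 0.3125 = 0.2209 in.
φr_n = 0.75 × 0.6 × 70 × 0.2209 = 6.96 kip/in.
L_req = P_u / φr_n = 230 / 6.96 = 33.05 in total.
Per side: 33.05 / 2 = 16.52 in.
Round up → use L = 17 in on each side.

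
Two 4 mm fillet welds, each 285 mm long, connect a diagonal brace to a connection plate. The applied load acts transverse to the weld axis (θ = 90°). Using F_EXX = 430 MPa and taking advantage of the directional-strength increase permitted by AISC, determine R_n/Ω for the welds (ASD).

R_n/Ω ≈ 312 kN

t_e = 0.707 × 4 = 2.828 mm; A_we = 2.828 × 570 = 1612 mm².
Directional factor: 1.0 + 0.5 sin^1.5(90°) = 1.5.
F_nw = 0.6 × 430 × 1.5 = 387 MPa.
R_n/Ω = (387 × 1612) / 2.0 × 10⁻³ = 311.9 kN.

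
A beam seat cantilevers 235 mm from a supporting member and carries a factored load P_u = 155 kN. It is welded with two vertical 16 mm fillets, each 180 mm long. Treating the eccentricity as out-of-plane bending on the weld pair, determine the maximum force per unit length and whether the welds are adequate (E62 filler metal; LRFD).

E62XX → F_EXX = 620 MPa.
L_w = 2 × 180 = 360 mm; section modulus (unit throat) S = 2 × L²/6 = 10800 mm².
Direct shear f_v = P/L_w = 155×10³/360 = 430.6 N/mm.
Moment M = P × e = 155×10³ × 235 = 36425000 N·mm; bending f_b = M/S = 3373 N/mm.
f_max = √(f_v² + f_b²) = √(430.6² + 3373²) = 3400 N/mm.
φr_n = 0.75 × 0.6 × 620 × (0.707 × 16) = 3156 N/mm → NOT adequate.

f_max ≈ 3400 N/mm; NOT adequate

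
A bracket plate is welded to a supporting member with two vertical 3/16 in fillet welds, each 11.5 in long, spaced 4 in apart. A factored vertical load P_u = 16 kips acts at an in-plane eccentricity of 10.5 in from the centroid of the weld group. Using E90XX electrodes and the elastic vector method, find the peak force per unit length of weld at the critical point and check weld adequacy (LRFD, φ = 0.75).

E90XX → F_EXX = 90 ksi.
Total weld length L_w = 23 in. Treat welds as unit-width lines.
Polar moment about centroid: J = 2[d³/12 + d(b/2)²] = 2[11.5³/12 + 11.5×2²] = 345.5 in³.
Direct shear f_v = P/L_w = 16 / 23 = 0.6957 kip/in (vertical).
Torsion M = P·e = 16 × 10.5 = 168 kip·in.
Critical point at (x, y) = (2, 5.75) from centroid. f_tx = M·y/J = 2.796 kip/in; f_ty = M·x/J = 0.9726 kip/in.
Resultant f_max = √[f_tx² + (f_v + f_ty)²] = √[2.796² + (0.6957 + 0.9726)²] = 3.256 kip/in.
Capacity per unit length: φr_n = 0.75 × 0.6 × 90 × (0.707 × 0.1875) = 5.369 kip/in.
3.256 ≤ 5.369 → adequate.

f_max ≈ 3.26 kip/in; adequate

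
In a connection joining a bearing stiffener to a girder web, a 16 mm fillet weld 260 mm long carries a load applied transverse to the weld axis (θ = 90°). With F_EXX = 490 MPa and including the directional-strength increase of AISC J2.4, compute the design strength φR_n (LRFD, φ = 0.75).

φR_n ≈ 973 kN

t_e = 0.707 × 16 = 11.31 mm; A_we = 11.31 × 260 = 2941 mm².
Directional factor: 1.0 + 0.5 sin^1.5(90°) = 1.5.
F_nw = 0.6 × 490 × 1.5 = 441 MPa.
φR_n = 0.75 × 441 × 2941 × 10⁻³ = 972.8 kN.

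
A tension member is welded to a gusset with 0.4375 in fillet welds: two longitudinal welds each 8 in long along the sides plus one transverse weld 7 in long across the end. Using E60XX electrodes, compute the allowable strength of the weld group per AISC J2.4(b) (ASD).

R_n/Ω ≈ 134 kips

E60XX → F_EXX = 60 ksi.
t_e = 0.707 × 0.4375 = 0.3093 in.
R_nwl = 0.6 × 60 × 0.3093 × 16 = 178.2 kips (longitudinal, 2 welds).
R_nwt = 0.6 × 60 × 0.3093 × 7 = 77.95 kips (transverse, base value).
(i) R_nwl + R_nwt = 256.1 kips; (ii) 0.85 R_nwl + 1.5 R_nwt = 268.4 kips.
R_n = max = 268.4 kips [governs: (ii)]; R_n/Ω = 134.2 kips.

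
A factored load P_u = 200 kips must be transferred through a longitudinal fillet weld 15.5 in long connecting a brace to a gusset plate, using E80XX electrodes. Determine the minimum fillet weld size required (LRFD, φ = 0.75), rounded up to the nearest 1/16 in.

E80XX → F_EXX = 80 ksi.
Total weld length L = 15.5 in.
Required throat t_e = P_u / (φ × 0.6 F_EXX × L) = 200 / (0.75 × 0.6 × 80 × 15.5) = 0.3584 in.
Required leg w = t_e / 0.707 = 0.507 in → use 9/16 in.

w = 9/16 in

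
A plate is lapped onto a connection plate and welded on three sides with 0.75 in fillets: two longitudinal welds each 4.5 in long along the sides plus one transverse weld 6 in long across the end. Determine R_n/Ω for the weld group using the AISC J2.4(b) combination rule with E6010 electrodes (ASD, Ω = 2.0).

R_n/Ω ≈ 159 kip

E60XX → F_EXX = 60 ksi.
t_e = 0.707 × 0.75 = 0.5302 in.
R_nwl = 0.6 × 60 × 0.5302 × 9 = 171.8 kip (longitudinal, 2 welds).
R_nwt = 0.6 × 60 × 0.5302 × 6 = 114.5 kip (transverse, base value).
(i) R_nwl + R_nwt = 286.3 kip; (ii) 0.85 R_nwl + 1.5 R_nwt = 317.8 kip.
R_n = max = 317.8 kip [governs: (ii)]; R_n/Ω = 158.9 kip.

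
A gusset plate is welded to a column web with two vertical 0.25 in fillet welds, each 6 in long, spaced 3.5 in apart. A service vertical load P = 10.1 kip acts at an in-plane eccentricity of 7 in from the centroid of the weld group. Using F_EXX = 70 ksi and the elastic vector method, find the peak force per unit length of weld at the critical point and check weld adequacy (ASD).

f_max ≈ 3.87 kip/in; NOT adequate

Total weld length L_w = 12 in. Treat welds as unit-width lines.
Polar moment about centroid: J = 2[d³/12 + d(b/2)²] = 2[6³/12 + 6×1.75²] = 72.75 in³.
Direct shear f_v = P/L_w = 10.1 / 12 = 0.8417 kip/in (vertical).
Torsion M = P·e = 10.1 × 7 = 70.7 kip·in.
Critical point at (x, y) = (1.75, 3) from centroid. f_tx = M·y/J = 2.915 kip/in; f_ty = M·x/J = 1.701 kip/in.
Resultant f_max = √[f_tx² + (f_v + f_ty)²] = √[2.915² + (0.8417 + 1.701)²] = 3.868 kip/in.
Capacity per unit length: r_n/Ω = (1/2.0) × 0.6 × 70 × (0.707 × 0.25) = 3.712 kip/in.
3.868 > 3.712 → NOT adequate.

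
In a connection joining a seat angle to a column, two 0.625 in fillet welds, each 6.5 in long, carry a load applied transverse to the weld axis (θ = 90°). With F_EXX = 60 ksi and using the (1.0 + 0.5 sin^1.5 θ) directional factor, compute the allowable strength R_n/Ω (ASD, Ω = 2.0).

R_n/Ω ≈ 155 kips

t_e = 0.707 × 0.625 = 0.4419 in; A_we = 0.4419 × 13 = 5.744 in².
Directional factor: 1.0 + 0.5 sin^1.5(90°) = 1.5.
F_nw = 0.6 × 60 × 1.5 = 54 ksi.
R_n/Ω = (54 × 5.744) / 2.0 = 155.1 kips.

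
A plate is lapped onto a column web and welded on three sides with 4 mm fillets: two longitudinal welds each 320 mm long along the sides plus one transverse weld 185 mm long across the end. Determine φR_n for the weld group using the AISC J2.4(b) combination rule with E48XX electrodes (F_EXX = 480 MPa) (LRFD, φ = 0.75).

φR_n ≈ 504 kN

t_e = 0.707 × 4 = 2.828 mm.
R_nwl = 0.6 × 480 × 2.828 × 640 × 10⁻³ = 521.3 kN (longitudinal, 2 welds).
R_nwt = 0.6 × 480 × 2.828 × 185 × 10⁻³ = 150.7 kN (transverse, base value).
(i) R_nwl + R_nwt = 671.9 kN; (ii) 0.85 R_nwl + 1.5 R_nwt = 669.1 kN.
R_n = max = 671.9 kN [governs: (i)]; φR_n = 503.9 kN.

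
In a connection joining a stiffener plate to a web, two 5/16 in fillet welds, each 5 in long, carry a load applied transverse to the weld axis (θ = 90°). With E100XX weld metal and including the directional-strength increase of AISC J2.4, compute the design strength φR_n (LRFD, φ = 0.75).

E100XX → F_EXX = 100 ksi.
t_e = 0.707 × 0.3125 = 0.2209 in; A_we = 0.2209 × 10 = 2.209 in².
Directional factor: 1.0 + 0.5 sin^1.5(90°) = 1.5.
F_nw = 0.6 × 100 × 1.5 = 90 ksi.
φR_n = 0.75 × 90 × 2.209 = 149.1 kip.

φR_n ≈ 149 kip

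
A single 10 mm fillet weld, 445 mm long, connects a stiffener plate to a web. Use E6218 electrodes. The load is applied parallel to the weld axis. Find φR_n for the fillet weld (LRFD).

φR_n ≈ 878 kN

E62XX → F_EXX = 620 MPa.
Effective throat t_e = 0.707 × 10 = 7.07 mm.
Total length L = 445 mm; A_we = 7.07 × 445 = 3146 mm².
F_nw = 0.6 F_EXX = 0.6 × 620 = 372 MPa.
φR_n = 0.75 × 372 × 3146 × 10⁻³ = 877.8 kN.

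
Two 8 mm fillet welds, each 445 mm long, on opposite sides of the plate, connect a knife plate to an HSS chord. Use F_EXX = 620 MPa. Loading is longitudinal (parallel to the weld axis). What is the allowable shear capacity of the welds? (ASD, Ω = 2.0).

Effective throat t_e = 0.707 × 8 = 5.656 mm.
Total length L = 890 mm; A_we = 5.656 × 890 = 5034 mm².
F_nw = 0.6 F_EXX = 0.6 × 620 = 372 MPa.
R_n = 372 × 5034 × 10⁻³ = 1873 kN; R_n/Ω = 1873/2.0 = 936.3 kN.

R_n/Ω ≈ 936 kN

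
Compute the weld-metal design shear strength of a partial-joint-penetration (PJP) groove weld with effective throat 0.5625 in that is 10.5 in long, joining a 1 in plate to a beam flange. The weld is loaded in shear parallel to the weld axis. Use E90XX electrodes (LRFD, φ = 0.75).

E90XX → F_EXX = 90 ksi.
Effective throat (given) t_e = 0.5625 in.
A_we = 0.5625 × 10.5 = 5.906 in².
F_nw = 0.6 F_EXX = 54 ksi.
φR_n = 0.75 × 54 × 5.906 = 239.2 kips.

φR_n ≈ 239 kips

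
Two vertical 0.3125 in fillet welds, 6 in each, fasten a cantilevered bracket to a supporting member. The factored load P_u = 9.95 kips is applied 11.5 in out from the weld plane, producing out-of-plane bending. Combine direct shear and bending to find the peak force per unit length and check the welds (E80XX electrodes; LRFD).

E80XX → F_EXX = 80 ksi.
L_w = 2 × 6 = 12 in; section modulus (unit throat) S = 2 × L²/6 = 12 in².
Direct shear f_v = P/L_w = 9.95/12 = 0.8292 kip/in.
Moment M = P × e = 9.95 × 11.5 = 114.42 kip·in; bending f_b = M/S = 9.535 kip/in.
f_max = √(f_v² + f_b²) = √(0.8292² + 9.535²) = 9.571 kip/in.
φr_n = 0.75 × 0.6 × 80 × (0.707 × 0.3125) = 7.954 kip/in → NOT adequate.

f_max ≈ 9.57 kip/in; NOT adequate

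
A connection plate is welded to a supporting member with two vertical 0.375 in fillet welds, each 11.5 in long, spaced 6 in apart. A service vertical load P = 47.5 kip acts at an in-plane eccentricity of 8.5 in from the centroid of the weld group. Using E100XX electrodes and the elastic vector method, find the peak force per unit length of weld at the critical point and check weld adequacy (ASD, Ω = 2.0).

f_max ≈ 6.89 kip/in; adequate

E100XX → F_EXX = 100 ksi.
Total weld length L_w = 23 in. Treat welds as unit-width lines.
Polar moment about centroid: J = 2[d³/12 + d(b/2)²] = 2[11.5³/12 + 11.5×3²] = 460.5 in³.
Direct shear f_v = P/L_w = 47.5 / 23 = 2.065 kip/in (vertical).
Torsion M = P·e = 47.5 × 8.5 = 403.75 kip·in.
Critical point at (x, y) = (3, 5.75) from centroid. f_tx = M·y/J = 5.042 kip/in; f_ty = M·x/J = 2.63 kip/in.
Resultant f_max = √[f_tx² + (f_v + f_ty)²] = √[5.042² + (2.065 + 2.63)²] = 6.89 kip/in.
Capacity per unit length: r_n/Ω = (1/2.0) × 0.6 × 100 × (0.707 × 0.375) = 7.954 kip/in.
6.89 ≤ 7.954 → adequate.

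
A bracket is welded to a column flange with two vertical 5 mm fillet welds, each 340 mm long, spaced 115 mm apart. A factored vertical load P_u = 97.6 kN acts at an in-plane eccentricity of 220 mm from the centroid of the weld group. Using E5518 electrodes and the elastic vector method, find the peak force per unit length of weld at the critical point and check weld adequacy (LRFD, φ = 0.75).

f_max ≈ 503 N/mm; adequate

E55XX → F_EXX = 550 MPa.
Total weld length L_w = 680 mm. Treat welds as unit-width lines.
Polar moment about centroid: J = 2[d³/12 + d(b/2)²] = 2[340³/12 + 340×57.5²] = 8799000 mm³.
Direct shear f_v = P/L_w = 97.6×10³ / 680 = 143.5 N/mm (vertical).
Torsion M = P·e = 97.6×10³ × 220 = 21472000 N·mm.
Critical point at (x, y) = (57.5, 170) from centroid. f_tx = M·y/J = 414.9 N/mm; f_ty = M·x/J = 140.3 N/mm.
Resultant f_max = √[f_tx² + (f_v + f_ty)²] = √[414.9² + (143.5 + 140.3)²] = 502.7 N/mm.
Capacity per unit length: φr_n = 0.75 × 0.6 × 550 × (0.707 × 5) = 874.9 N/mm.
502.7 ≤ 874.9 → adequate.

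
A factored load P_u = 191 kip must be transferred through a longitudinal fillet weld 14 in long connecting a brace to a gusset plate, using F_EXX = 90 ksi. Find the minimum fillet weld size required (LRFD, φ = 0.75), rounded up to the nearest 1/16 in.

w = 1/2 in

Total weld length L = 14 in.
Required throat t_e = P_u / (φ × 0.6 F_EXX × L) = 191 / (0.75 × 0.6 × 90 × 14) = 0.3369 in.
Required leg w = t_e / 0.707 = 0.4765 in → use 1/2 in.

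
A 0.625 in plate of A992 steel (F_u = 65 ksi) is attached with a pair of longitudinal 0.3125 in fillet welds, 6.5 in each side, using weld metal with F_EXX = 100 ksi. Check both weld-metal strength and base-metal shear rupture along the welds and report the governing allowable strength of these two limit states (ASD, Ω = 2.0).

t_e = 0.707 × 0.3125 = 0.2209 in; L = 13 in.
Weld metal: R_n/Ω = (1/2.0) × 0.6 × 100 × 0.2209 × 13 = 86.17 kip.
Base metal (shear rupture): R_n/Ω = (1/2.0) × 0.6 × 65 × 0.625 × 13 = 158.4 kip.
Governing: weld metal.

R_n/Ω ≈ 86.2 kip (weld metal governs)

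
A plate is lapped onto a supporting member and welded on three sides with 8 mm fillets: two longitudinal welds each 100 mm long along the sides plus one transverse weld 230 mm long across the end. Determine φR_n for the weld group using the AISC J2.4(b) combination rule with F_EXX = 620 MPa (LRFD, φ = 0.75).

φR_n ≈ 813 kN

t_e = 0.707 × 8 = 5.656 mm.
R_nwl = 0.6 × 620 × 5.656 × 200 × 10⁻³ = 420.8 kN (longitudinal, 2 welds).
R_nwt = 0.6 × 620 × 5.656 × 230 × 10⁻³ = 483.9 kN (transverse, base value).
(i) R_nwl + R_nwt = 904.7 kN; (ii) 0.85 R_nwl + 1.5 R_nwt = 1084 kN.
R_n = max = 1084 kN [governs: (ii)]; φR_n = 812.7 kN.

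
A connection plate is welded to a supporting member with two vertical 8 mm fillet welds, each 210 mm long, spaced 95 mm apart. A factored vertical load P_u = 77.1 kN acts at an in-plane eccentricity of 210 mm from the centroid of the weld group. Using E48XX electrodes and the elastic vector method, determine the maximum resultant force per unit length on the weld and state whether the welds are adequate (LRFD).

E48XX → F_EXX = 480 MPa.
Total weld length L_w = 420 mm. Treat welds as unit-width lines.
Polar moment about centroid: J = 2[d³/12 + d(b/2)²] = 2[210³/12 + 210×47.5²] = 2491000 mm³.
Direct shear f_v = P/L_w = 77.1×10³ / 420 = 183.6 N/mm (vertical).
Torsion M = P·e = 77.1×10³ × 210 = 16191000 N·mm.
Critical point at (x, y) = (47.5, 105) from centroid. f_tx = M·y/J = 682.4 N/mm; f_ty = M·x/J = 308.7 N/mm.
Resultant f_max = √[f_tx² + (f_v + f_ty)²] = √[682.4² + (183.6 + 308.7)²] = 841.5 N/mm.
Capacity per unit length: φr_n = 0.75 × 0.6 × 480 × (0.707 × 8) = 1222 N/mm.
841.5 ≤ 1222 → adequate.

f_max ≈ 841 N/mm; adequate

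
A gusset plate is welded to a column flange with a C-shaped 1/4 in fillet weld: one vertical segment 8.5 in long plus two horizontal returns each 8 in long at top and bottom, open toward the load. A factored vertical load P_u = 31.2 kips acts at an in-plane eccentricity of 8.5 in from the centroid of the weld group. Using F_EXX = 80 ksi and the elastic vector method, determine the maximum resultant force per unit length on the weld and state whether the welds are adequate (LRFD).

f_max ≈ 4.61 kip/in; adequate

Total weld length L_w = 24.5 in. Treat welds as unit-width lines.
Centroid: x̄ = 2×8×4 / 24.5 = 2.612 in from the vertical weld.
Polar moment about centroid: J = I_x + I_y = [8.5³/12 + 2×8×4.25²] + [8.5×2.612² + 2(8³/12 + 8×1.388²)] = 514.3 in³.
Direct shear f_v = P/L_w = 31.2 / 24.5 = 1.273 kip/in (vertical).
Torsion M = P·e = 31.2 × 8.5 = 265.2 kip·in.
Critical point at (x, y) = (5.388, 4.25) from centroid. f_tx = M·y/J = 2.191 kip/in; f_ty = M·x/J = 2.778 kip/in.
Resultant f_max = √[f_tx² + (f_v + f_ty)²] = √[2.191² + (1.273 + 2.778)²] = 4.606 kip/in.
Capacity per unit length: φr_n = 0.75 × 0.6 × 80 × (0.707 × 0.25) = 6.363 kip/in.
4.606 ≤ 6.363 → adequate.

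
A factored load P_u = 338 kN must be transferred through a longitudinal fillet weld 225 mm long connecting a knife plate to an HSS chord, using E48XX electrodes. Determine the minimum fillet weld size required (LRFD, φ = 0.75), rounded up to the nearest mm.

w = 10 mm

E48XX → F_EXX = 480 MPa.
Total weld length L = 225 mm.
Required throat t_e = P_u / (φ × 0.6 F_EXX × L) = 338 / (0.75 × 0.6 × 480 × 225 × 10⁻³) = 6.955 mm.
Required leg w = t_e / 0.707 = 9.837 mm → use 10 mm.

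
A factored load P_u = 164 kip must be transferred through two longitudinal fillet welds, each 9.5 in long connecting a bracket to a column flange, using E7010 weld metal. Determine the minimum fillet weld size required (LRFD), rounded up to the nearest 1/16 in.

w = 7/16 in

E70XX → F_EXX = 70 ksi.
Total weld length L = 19 in.
Required throat t_e = P_u / (φ × 0.6 F_EXX × L) = 164 / (0.75 × 0.6 × 70 × 19) = 0.274 in.
Required leg w = t_e / 0.707 = 0.3876 in → use 7/16 in.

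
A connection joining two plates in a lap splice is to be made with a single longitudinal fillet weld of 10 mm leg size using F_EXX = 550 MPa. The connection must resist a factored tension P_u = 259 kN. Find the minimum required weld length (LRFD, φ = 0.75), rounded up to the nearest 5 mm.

L = 150 mm

Throat t_e = 0.707 × 10 = 7.07 mm.
φr_n = 0.75 × 0.6 × 550 × 7.07 × 10⁻³ = 1.75 kN/mm.
L_req = P_u / φr_n = 259 / 1.75 = 148 mm total.
Round up → use L = 150 mm.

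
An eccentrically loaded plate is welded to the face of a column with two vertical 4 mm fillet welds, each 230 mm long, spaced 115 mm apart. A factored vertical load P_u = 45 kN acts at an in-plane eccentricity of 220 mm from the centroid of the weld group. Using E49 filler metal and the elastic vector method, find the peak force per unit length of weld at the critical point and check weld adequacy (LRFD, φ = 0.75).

f_max ≈ 412 N/mm; adequate

E49XX → F_EXX = 490 MPa.
Total weld length L_w = 460 mm. Treat welds as unit-width lines.
Polar moment about centroid: J = 2[d³/12 + d(b/2)²] = 2[230³/12 + 230×57.5²] = 3549000 mm³.
Direct shear f_v = P/L_w = 45×10³ / 460 = 97.83 N/mm (vertical).
Torsion M = P·e = 45×10³ × 220 = 9900000 N·mm.
Critical point at (x, y) = (57.5, 115) from centroid. f_tx = M·y/J = 320.8 N/mm; f_ty = M·x/J = 160.4 N/mm.
Resultant f_max = √[f_tx² + (f_v + f_ty)²] = √[320.8² + (97.83 + 160.4)²] = 411.8 N/mm.
Capacity per unit length: φr_n = 0.75 × 0.6 × 490 × (0.707 × 4) = 623.6 N/mm.
411.8 ≤ 623.6 → adequate.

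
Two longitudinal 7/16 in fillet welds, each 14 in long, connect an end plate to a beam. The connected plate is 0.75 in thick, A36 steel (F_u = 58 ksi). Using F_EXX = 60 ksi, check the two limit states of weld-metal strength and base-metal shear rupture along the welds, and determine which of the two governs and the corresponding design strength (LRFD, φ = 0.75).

φR_n ≈ 234 kips (weld metal governs)

t_e = 0.707 × 0.4375 = 0.3093 in; L = 28 in.
Weld metal: φR_n = 0.75 × 0.6 × 60 × 0.3093 × 28 = 233.8 kips.
Base metal (shear rupture): φR_n = 0.75 × 0.6 × 58 × 0.75 × 28 = 548.1 kips.
Governing: weld metal.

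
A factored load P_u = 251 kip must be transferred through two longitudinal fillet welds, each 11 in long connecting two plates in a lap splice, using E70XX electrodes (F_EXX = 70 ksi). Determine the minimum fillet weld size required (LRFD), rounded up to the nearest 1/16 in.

w = 9/16 in

Total weld length L = 22 in.
Required throat t_e = P_u / (φ × 0.6 F_EXX × L) = 251 / (0.75 × 0.6 × 70 × 22) = 0.3622 in.
Required leg w = t_e / 0.707 = 0.5123 in → use 9/16 in.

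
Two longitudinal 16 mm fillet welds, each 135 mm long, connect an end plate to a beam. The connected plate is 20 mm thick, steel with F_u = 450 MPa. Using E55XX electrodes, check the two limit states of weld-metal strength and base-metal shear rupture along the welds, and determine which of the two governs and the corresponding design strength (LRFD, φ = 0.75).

φR_n ≈ 756 kN (weld metal governs)

E55XX → F_EXX = 550 MPa.
t_e = 0.707 × 16 = 11.31 mm; L = 270 mm.
Weld metal: φR_n = 0.75 × 0.6 × 550 × 11.31 × 270 × 10⁻³ = 755.9 kN.
Base metal (shear rupture): φR_n = 0.75 × 0.6 × 450 × 20 × 270 × 10⁻³ = 1094 kN.
Governing: weld metal.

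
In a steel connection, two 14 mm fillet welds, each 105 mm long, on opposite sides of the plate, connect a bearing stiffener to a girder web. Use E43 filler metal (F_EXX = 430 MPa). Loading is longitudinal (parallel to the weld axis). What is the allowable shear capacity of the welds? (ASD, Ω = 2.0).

R_n/Ω ≈ 268 kN

Effective throat t_e = 0.707 × 14 = 9.898 mm.
Total length L = 210 mm; A_we = 9.898 × 210 = 2079 mm².
F_nw = 0.6 F_EXX = 0.6 × 430 = 258 MPa.
R_n = 258 × 2079 × 10⁻³ = 536.3 kN; R_n/Ω = 536.3/2.0 = 268.1 kN.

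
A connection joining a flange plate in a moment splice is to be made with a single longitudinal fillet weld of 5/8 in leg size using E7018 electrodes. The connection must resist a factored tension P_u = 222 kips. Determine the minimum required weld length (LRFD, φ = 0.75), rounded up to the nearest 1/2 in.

L = 16 in

E70XX → F_EXX = 70 ksi.
Throat t_e = 0.707 × 0.625 = 0.4419 in.
φr_n = 0.75 × 0.6 × 70 × 0.4419 = 13.92 kips/in.
L_req = P_u / φr_n = 222 / 13.92 = 15.95 in total.
Round up → use L = 16 in.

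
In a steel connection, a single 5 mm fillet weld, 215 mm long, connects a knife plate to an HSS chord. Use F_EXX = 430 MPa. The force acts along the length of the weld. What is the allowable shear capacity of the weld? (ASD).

Effective throat t_e = 0.707 × 5 = 3.535 mm.
Total length L = 215 mm; A_we = 3.535 × 215 = 760 mm².
F_nw = 0.6 F_EXX = 0.6 × 430 = 258 MPa.
R_n = 258 × 760 × 10⁻³ = 196.1 kN; R_n/Ω = 196.1/2.0 = 98.04 kN.

R_n/Ω ≈ 98 kN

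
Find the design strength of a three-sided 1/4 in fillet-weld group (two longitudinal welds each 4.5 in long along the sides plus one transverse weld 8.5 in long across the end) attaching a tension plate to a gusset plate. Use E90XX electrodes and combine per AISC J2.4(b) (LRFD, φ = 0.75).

φR_n ≈ 146 kip

E90XX → F_EXX = 90 ksi.
t_e = 0.707 × 0.25 = 0.1767 in.
R_nwl = 0.6 × 90 × 0.1767 × 9 = 85.9 kip (longitudinal, 2 welds).
R_nwt = 0.6 × 90 × 0.1767 × 8.5 = 81.13 kip (transverse, base value).
(i) R_nwl + R_nwt = 167 kip; (ii) 0.85 R_nwl + 1.5 R_nwt = 194.7 kip.
R_n = max = 194.7 kip [governs: (ii)]; φR_n = 146 kip.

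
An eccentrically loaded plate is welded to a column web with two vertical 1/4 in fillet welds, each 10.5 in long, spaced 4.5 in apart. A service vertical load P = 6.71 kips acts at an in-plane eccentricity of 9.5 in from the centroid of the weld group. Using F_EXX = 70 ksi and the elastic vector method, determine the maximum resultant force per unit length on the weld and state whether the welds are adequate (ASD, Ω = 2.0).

Total weld length L_w = 21 in. Treat welds as unit-width lines.
Polar moment about centroid: J = 2[d³/12 + d(b/2)²] = 2[10.5³/12 + 10.5×2.25²] = 299.2 in³.
Direct shear f_v = P/L_w = 6.71 / 21 = 0.3195 kip/in (vertical).
Torsion M = P·e = 6.71 × 9.5 = 63.745 kip·in.
Critical point at (x, y) = (2.25, 5.25) from centroid. f_tx = M·y/J = 1.118 kip/in; f_ty = M·x/J = 0.4793 kip/in.
Resultant f_max = √[f_tx² + (f_v + f_ty)²] = √[1.118² + (0.3195 + 0.4793)²] = 1.374 kip/in.
Capacity per unit length: r_n/Ω = (1/2.0) × 0.6 × 70 × (0.707 × 0.25) = 3.712 kip/in.
1.374 ≤ 3.712 → adequate.

f_max ≈ 1.37 kip/in; adequate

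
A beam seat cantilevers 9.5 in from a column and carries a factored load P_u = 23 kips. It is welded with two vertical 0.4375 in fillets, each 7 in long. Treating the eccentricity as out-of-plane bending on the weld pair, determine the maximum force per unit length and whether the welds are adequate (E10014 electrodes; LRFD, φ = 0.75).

f_max ≈ 13.5 kip/in; adequate

E100XX → F_EXX = 100 ksi.
L_w = 2 × 7 = 14 in; section modulus (unit throat) S = 2 × L²/6 = 16.33 in².
Direct shear f_v = P/L_w = 23/14 = 1.643 kip/in.
Moment M = P × e = 23 × 9.5 = 218.5 kip·in; bending f_b = M/S = 13.38 kip/in.
f_max = √(f_v² + f_b²) = √(1.643² + 13.38²) = 13.48 kip/in.
φr_n = 0.75 × 0.6 × 100 × (0.707 × 0.4375) = 13.92 kip/in → adequate.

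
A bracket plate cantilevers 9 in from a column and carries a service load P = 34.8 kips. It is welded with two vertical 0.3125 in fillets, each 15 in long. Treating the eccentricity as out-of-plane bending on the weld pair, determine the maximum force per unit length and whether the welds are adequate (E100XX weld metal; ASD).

f_max ≈ 4.33 kip/in; adequate

E100XX → F_EXX = 100 ksi.
L_w = 2 × 15 = 30 in; section modulus (unit throat) S = 2 × L²/6 = 75 in².
Direct shear f_v = P/L_w = 34.8/30 = 1.16 kip/in.
Moment M = P × e = 34.8 × 9 = 313.2 kip·in; bending f_b = M/S = 4.176 kip/in.
f_max = √(f_v² + f_b²) = √(1.16² + 4.176²) = 4.334 kip/in.
r_n/Ω = (1/2.0) × 0.6 × 100 × (0.707 × 0.3125) = 6.628 kip/in → adequate.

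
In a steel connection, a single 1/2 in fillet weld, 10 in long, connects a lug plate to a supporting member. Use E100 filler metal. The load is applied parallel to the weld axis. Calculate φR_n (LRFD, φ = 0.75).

E100XX → F_EXX = 100 ksi.
Effective throat t_e = 0.707 × 0.5 = 0.3535 in.
Total length L = 10 in; A_we = 0.3535 × 10 = 3.535 in².
F_nw = 0.6 F_EXX = 0.6 × 100 = 60 ksi.
φR_n = 0.75 × 60 × 3.535 = 159.1 kip.

φR_n ≈ 159 kip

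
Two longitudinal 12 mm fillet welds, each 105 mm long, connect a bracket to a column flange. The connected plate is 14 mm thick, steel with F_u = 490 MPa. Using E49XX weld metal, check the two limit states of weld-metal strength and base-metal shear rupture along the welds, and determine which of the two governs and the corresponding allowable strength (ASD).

E49XX → F_EXX = 490 MPa.
t_e = 0.707 × 12 = 8.484 mm; L = 210 mm.
Weld metal: R_n/Ω = (1/2.0) × 0.6 × 490 × 8.484 × 210 × 10⁻³ = 261.9 kN.
Base metal (shear rupture): R_n/Ω = (1/2.0) × 0.6 × 490 × 14 × 210 × 10⁻³ = 432.2 kN.
Governing: weld metal.

R_n/Ω ≈ 262 kN (weld metal governs)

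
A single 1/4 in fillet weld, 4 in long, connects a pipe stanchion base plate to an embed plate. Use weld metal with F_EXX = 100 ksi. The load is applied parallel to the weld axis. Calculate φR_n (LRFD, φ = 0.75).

φR_n ≈ 31.8 kip

Effective throat t_e = 0.707 × 0.25 = 0.1767 in.
Total length L = 4 in; A_we = 0.1767 × 4 = 0.707 in².
F_nw = 0.6 F_EXX = 0.6 × 100 = 60 ksi.
φR_n = 0.75 × 60 × 0.707 = 31.81 kip.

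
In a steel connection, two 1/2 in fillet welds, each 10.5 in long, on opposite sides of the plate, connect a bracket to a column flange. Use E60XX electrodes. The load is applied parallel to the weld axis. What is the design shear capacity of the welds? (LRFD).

φR_n ≈ 200 kips

E60XX → F_EXX = 60 ksi.
Effective throat t_e = 0.707 × 0.5 = 0.3535 in.
Total length L = 21 in; A_we = 0.3535 × 21 = 7.423 in².
F_nw = 0.6 F_EXX = 0.6 × 60 = 36 ksi.
φR_n = 0.75 × 36 × 7.423 = 200.4 kips.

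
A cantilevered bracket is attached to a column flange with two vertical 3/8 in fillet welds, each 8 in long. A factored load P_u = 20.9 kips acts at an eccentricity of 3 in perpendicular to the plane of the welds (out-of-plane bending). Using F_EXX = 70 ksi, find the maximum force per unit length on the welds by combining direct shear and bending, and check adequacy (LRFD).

f_max ≈ 3.22 kip/in; adequate

L_w = 2 × 8 = 16 in; section modulus (unit throat) S = 2 × L²/6 = 21.33 in².
Direct shear f_v = P/L_w = 20.9/16 = 1.306 kip/in.
Moment M = P × e = 20.9 × 3 = 62.7 kip·in; bending f_b = M/S = 2.939 kip/in.
f_max = √(f_v² + f_b²) = √(1.306² + 2.939²) = 3.216 kip/in.
φr_n = 0.75 × 0.6 × 70 × (0.707 × 0.375) = 8.351 kip/in → adequate.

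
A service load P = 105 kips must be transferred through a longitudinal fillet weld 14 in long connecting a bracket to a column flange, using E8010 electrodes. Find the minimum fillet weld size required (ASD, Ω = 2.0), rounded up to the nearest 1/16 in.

w = 1/2 in

E80XX → F_EXX = 80 ksi.
Total weld length L = 14 in.
Required throat t_e = P × Ω / (0.6 F_EXX × L) = 105 × 2.0 / (0.6 × 80 × 14) = 0.3125 in.
Required leg w = t_e / 0.707 = 0.442 in → use 1/2 in.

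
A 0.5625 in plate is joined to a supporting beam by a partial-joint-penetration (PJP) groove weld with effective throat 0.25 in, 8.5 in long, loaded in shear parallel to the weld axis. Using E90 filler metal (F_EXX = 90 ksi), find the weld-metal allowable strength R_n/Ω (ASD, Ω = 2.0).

R_n/Ω ≈ 57.4 kip

Effective throat (given) t_e = 0.25 in.
A_we = 0.25 × 8.5 = 2.125 in².
F_nw = 0.6 F_EXX = 54 ksi.
R_n/Ω = (54 × 2.125) / 2.0 = 57.38 kip.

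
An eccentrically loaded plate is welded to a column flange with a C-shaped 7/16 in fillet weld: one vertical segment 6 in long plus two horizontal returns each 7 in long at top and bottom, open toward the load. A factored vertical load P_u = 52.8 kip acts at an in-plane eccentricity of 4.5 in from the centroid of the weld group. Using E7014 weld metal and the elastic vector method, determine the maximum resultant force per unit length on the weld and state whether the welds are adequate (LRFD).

E70XX → F_EXX = 70 ksi.
Total weld length L_w = 20 in. Treat welds as unit-width lines.
Centroid: x̄ = 2×7×3.5 / 20 = 2.45 in from the vertical weld.
Polar moment about centroid: J = I_x + I_y = [6³/12 + 2×7×3²] + [6×2.45² + 2(7³/12 + 7×1.05²)] = 252.6 in³.
Direct shear f_v = P/L_w = 52.8 / 20 = 2.64 kip/in (vertical).
Torsion M = P·e = 52.8 × 4.5 = 237.6 kip·in.
Critical point at (x, y) = (4.55, 3) from centroid. f_tx = M·y/J = 2.822 kip/in; f_ty = M·x/J = 4.28 kip/in.
Resultant f_max = √[f_tx² + (f_v + f_ty)²] = √[2.822² + (2.64 + 4.28)²] = 7.473 kip/in.
Capacity per unit length: φr_n = 0.75 × 0.6 × 70 × (0.707 × 0.4375) = 9.743 kip/in.
7.473 ≤ 9.743 → adequate.

f_max ≈ 7.47 kip/in; adequate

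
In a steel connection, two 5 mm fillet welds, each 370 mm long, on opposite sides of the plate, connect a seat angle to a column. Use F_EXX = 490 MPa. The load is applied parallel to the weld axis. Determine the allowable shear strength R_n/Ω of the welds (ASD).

Effective throat t_e = 0.707 × 5 = 3.535 mm.
Total length L = 740 mm; A_we = 3.535 × 740 = 2616 mm².
F_nw = 0.6 F_EXX = 0.6 × 490 = 294 MPa.
R_n = 294 × 2616 × 10⁻³ = 769.1 kN; R_n/Ω = 769.1/2.0 = 384.5 kN.

R_n/Ω ≈ 385 kN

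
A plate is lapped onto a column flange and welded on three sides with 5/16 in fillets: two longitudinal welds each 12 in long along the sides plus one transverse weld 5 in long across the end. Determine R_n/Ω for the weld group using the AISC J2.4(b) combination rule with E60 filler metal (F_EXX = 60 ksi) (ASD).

t_e = 0.707 × 0.3125 = 0.2209 in.
R_nwl = 0.6 × 60 × 0.2209 × 24 = 190.9 kips (longitudinal, 2 welds).
R_nwt = 0.6 × 60 × 0.2209 × 5 = 39.77 kips (transverse, base value).
(i) R_nwl + R_nwt = 230.7 kips; (ii) 0.85 R_nwl + 1.5 R_nwt = 221.9 kips.
R_n = max = 230.7 kips [governs: (i)]; R_n/Ω = 115.3 kips.

R_n/Ω ≈ 115 kips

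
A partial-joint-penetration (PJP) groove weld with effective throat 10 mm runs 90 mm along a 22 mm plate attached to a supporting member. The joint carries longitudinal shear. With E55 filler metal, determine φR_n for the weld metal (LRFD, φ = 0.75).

E55XX → F_EXX = 550 MPa.
Effective throat (given) t_e = 10 mm.
A_we = 10 × 90 = 900 mm².
F_nw = 0.6 F_EXX = 330 MPa.
φR_n = 0.75 × 330 × 900 × 10⁻³ = 222.8 kN.

φR_n ≈ 223 kN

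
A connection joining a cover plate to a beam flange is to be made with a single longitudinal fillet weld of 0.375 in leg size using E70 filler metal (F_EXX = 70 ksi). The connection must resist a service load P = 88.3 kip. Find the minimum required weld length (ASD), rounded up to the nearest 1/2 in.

L = 16 in

Throat t_e = 0.707 × 0.375 = 0.2651 in.
r_n/Ω = (0.6 × 70 × 0.2651) / 2.0 = 5.568 kip/in.
L_req = P / (r_n/Ω) = 88.3 / 5.568 = 15.86 in total.
Round up → use L = 16 in.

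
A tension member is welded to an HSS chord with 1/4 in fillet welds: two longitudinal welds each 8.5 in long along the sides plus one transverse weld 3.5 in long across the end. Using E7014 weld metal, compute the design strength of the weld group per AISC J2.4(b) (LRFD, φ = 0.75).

φR_n ≈ 114 kips

E70XX → F_EXX = 70 ksi.
t_e = 0.707 × 0.25 = 0.1767 in.
R_nwl = 0.6 × 70 × 0.1767 × 17 = 126.2 kips (longitudinal, 2 welds).
R_nwt = 0.6 × 70 × 0.1767 × 3.5 = 25.98 kips (transverse, base value).
(i) R_nwl + R_nwt = 152.2 kips; (ii) 0.85 R_nwl + 1.5 R_nwt = 146.2 kips.
R_n = max = 152.2 kips [governs: (i)]; φR_n = 114.1 kips.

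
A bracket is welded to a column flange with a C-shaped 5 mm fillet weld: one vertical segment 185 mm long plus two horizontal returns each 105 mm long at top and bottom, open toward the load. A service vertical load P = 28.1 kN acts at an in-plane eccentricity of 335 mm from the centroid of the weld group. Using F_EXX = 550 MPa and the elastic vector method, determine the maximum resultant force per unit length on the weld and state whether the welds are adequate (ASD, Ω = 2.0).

Total weld length L_w = 395 mm. Treat welds as unit-width lines.
Centroid: x̄ = 2×105×52.5 / 395 = 27.91 mm from the vertical weld.
Polar moment about centroid: J = I_x + I_y = [185³/12 + 2×105×92.5²] + [185×27.91² + 2(105³/12 + 105×24.59²)] = 2788000 mm³.
Direct shear f_v = P/L_w = 28.1×10³ / 395 = 71.14 N/mm (vertical).
Torsion M = P·e = 28.1×10³ × 335 = 9413500 N·mm.
Critical point at (x, y) = (77.09, 92.5) from centroid. f_tx = M·y/J = 312.3 N/mm; f_ty = M·x/J = 260.2 N/mm.
Resultant f_max = √[f_tx² + (f_v + f_ty)²] = √[312.3² + (71.14 + 260.2)²] = 455.3 N/mm.
Capacity per unit length: r_n/Ω = (1/2.0) × 0.6 × 550 × (0.707 × 5) = 583.3 N/mm.
455.3 ≤ 583.3 → adequate.

f_max ≈ 455 N/mm; adequate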